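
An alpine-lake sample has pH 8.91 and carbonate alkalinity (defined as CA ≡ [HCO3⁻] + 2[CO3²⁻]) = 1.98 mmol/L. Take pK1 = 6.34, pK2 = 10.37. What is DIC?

CA = [HCO3⁻] + 2[CO3²⁻] = (α₁ + 2α₂)·DIC
At pH 8.91: [H⁺]/K1 = 10^-2.57 = 0.0026915, K2/[H⁺] = 10^-1.46 = 0.034674
α₁ = 1/(1 + 0.0026915 + 0.034674) = 1/1.0374 = 0.9640; α₂ = α₁·K2/[H⁺] = 0.03342
α₁ + 2α₂ = 1.0308
DIC = CA / (α₁ + 2α₂) = 1.98 / 1.0308 = 1.92 mmol/L

DIC = 1.92 mmol/L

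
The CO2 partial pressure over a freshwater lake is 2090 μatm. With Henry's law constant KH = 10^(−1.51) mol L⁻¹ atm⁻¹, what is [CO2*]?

[CO2*] = 64.6 μmol/L

KH = 10^(−1.51) = 3.090×10^-2 mol L⁻¹ atm⁻¹
[CO2*] = KH · pCO2 = 3.090×10^-2 × 2090×10^-6 atm = 6.46×10^-5 mol/L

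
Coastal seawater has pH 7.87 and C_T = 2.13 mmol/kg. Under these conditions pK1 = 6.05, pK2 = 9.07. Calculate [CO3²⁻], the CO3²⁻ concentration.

[CO3²⁻] = 0.125 mmol/kg

α₂ = 1 / (1 + [H⁺]/K2 + [H⁺]²/(K1K2)) = 1 / (1 + 10^+1.20 + 10^-0.62)
   = 1 / (1 + 15.849 + 0.23988) = 1/17.089 = 0.05852
[CO3²⁻] = α₂ × DIC = 0.05852 × 2.13 = 0.125 mmol/kg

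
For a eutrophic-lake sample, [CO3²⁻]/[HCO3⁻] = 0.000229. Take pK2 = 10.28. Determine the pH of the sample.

From K2 = [H⁺][CO3²⁻]/[HCO3⁻]:  pH = pK2 + log₁₀([CO3²⁻]/[HCO3⁻])
log₁₀(0.000229) = -3.640
pH = 10.28 + (-3.640) = 6.64

pH = 6.64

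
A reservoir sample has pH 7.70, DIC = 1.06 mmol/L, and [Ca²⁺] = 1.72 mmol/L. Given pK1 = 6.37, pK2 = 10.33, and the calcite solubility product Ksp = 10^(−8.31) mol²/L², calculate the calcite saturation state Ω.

Ω = 0.832

α₂ = 1 / (1 + [H⁺]/K2 + [H⁺]²/(K1K2)) = 1 / (1 + 10^+2.63 + 10^+1.30)
   = 1 / (1 + 426.58 + 19.953) = 1/447.53 = 0.002234
[CO3²⁻] = α₂ × DIC = 0.002234 × 1.06 = 0.002369 mmol/L = 2.369 μmol/L
Ksp = 10^(−8.31) = 4.898×10^-9
Ω = [Ca²⁺][CO3²⁻]/Ksp = (1.72×10^-3)(2.369×10^-6) / 4.898×10^-9 = 0.832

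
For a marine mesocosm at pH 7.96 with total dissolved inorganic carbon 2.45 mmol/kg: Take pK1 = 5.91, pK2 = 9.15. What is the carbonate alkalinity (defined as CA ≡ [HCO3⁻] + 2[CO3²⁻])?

CA = 2.58 mmol/kg

CA = [HCO3⁻] + 2[CO3²⁻] = (α₁ + 2α₂)·DIC
At pH 7.96: [H⁺]/K1 = 10^-2.05 = 0.0089125, K2/[H⁺] = 10^-1.19 = 0.064565
α₁ = 1/(1 + 0.0089125 + 0.064565) = 1/1.0735 = 0.9316; α₂ = α₁·K2/[H⁺] = 0.06015
α₁ + 2α₂ = 1.0518
CA = 1.0518 × 2.45 = 2.58 mmol/kg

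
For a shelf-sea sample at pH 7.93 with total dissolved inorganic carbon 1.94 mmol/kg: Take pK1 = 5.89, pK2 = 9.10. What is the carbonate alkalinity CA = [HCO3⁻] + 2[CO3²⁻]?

CA = [HCO3⁻] + 2[CO3²⁻] = (α₁ + 2α₂)·DIC
At pH 7.93: [H⁺]/K1 = 10^-2.04 = 0.0091201, K2/[H⁺] = 10^-1.17 = 0.067608
α₁ = 1/(1 + 0.0091201 + 0.067608) = 1/1.0767 = 0.9287; α₂ = α₁·K2/[H⁺] = 0.06279
α₁ + 2α₂ = 1.0543
CA = 1.0543 × 1.94 = 2.05 mmol/kg

CA = 2.05 mmol/kg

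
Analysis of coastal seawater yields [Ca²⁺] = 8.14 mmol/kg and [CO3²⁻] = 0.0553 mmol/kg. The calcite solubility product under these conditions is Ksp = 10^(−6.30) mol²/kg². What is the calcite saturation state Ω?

Ksp = 10^(−6.30) = 5.012×10^-7
Ω = [Ca²⁺][CO3²⁻]/Ksp = (8.14×10^-3)(0.0553×10^-3) / 5.012×10^-7 = 0.898

Ω = 0.898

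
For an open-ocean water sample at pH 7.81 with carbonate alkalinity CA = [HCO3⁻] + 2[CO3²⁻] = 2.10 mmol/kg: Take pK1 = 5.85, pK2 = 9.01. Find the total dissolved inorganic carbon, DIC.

DIC = 2.00 mmol/kg

CA = [HCO3⁻] + 2[CO3²⁻] = (α₁ + 2α₂)·DIC
At pH 7.81: [H⁺]/K1 = 10^-1.96 = 0.010965, K2/[H⁺] = 10^-1.20 = 0.063096
α₁ = 1/(1 + 0.010965 + 0.063096) = 1/1.0741 = 0.9310; α₂ = α₁·K2/[H⁺] = 0.05875
α₁ + 2α₂ = 1.0485
DIC = CA / (α₁ + 2α₂) = 2.10 / 1.0485 = 2.00 mmol/kg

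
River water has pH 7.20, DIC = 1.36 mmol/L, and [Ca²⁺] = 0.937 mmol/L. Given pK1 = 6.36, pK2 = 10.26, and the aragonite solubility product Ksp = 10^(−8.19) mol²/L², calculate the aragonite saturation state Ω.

Ω = 0.150

α₂ = 1 / (1 + [H⁺]/K2 + [H⁺]²/(K1K2)) = 1 / (1 + 10^+3.06 + 10^+2.22)
   = 1 / (1 + 1148.2 + 165.96) = 1/1315.1 = 0.0007604
[CO3²⁻] = α₂ × DIC = 0.0007604 × 1.36 = 0.001034 mmol/L = 1.034 μmol/L
Ksp = 10^(−8.19) = 6.457×10^-9
Ω = [Ca²⁺][CO3²⁻]/Ksp = (0.937×10^-3)(1.034×10^-6) / 6.457×10^-9 = 0.150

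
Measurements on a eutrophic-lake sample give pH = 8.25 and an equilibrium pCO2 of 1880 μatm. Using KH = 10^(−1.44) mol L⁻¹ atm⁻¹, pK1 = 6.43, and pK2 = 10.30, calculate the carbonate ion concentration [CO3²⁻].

[CO3²⁻] = 0.0402 mmol/L

[CO2*] = KH · pCO2 = 10^(−1.44) × 1880×10^-6 = 6.826×10^-5 mol/L
α₀ = 1/(1 + K1/[H⁺] + K1K2/[H⁺]²) = 1/(1 + 10^+1.82 + 10^-0.23) = 0.01478
DIC = [CO2*]/α₀ = 6.826×10^-5 / 0.01478 = 4.618 mmol/L
[CO3²⁻] = α₂·DIC; α₂ = 0.008703, so [CO3²⁻] = 0.008703 × 4.618 = 0.0402 mmol/L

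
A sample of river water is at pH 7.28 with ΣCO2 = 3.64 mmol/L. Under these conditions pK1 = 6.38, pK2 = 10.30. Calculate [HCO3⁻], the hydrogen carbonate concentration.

α₁ = 1 / (1 + [H⁺]/K1 + K2/[H⁺]) = 1 / (1 + 10^-0.90 + 10^-3.02)
   = 1 / (1 + 0.12589 + 0.00095499) = 1/1.1268 = 0.8874
[HCO3⁻] = α₁ × DIC = 0.8874 × 3.64 = 3.23 mmol/L

[HCO3⁻] = 3.23 mmol/L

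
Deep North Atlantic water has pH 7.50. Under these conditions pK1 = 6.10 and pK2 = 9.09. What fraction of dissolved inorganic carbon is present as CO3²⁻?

α₂ = 1 / (1 + [H⁺]/K2 + [H⁺]²/(K1K2)) = 1 / (1 + 10^+1.59 + 10^+0.19)
   = 1 / (1 + 38.905 + 1.5488) = 1/41.453 = 0.02412

α₂ = 0.0241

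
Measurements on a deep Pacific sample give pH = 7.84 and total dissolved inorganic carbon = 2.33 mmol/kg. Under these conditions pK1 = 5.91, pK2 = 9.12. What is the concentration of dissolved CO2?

α₀ = 1 / (1 + K1/[H⁺] + K1K2/[H⁺]²) = 1 / (1 + 10^+1.93 + 10^+0.65)
   = 1 / (1 + 85.114 + 4.4668) = 1/90.581 = 0.01104
[CO2*] = α₀ × DIC = 0.01104 × 2.33 = 0.0257 mmol/kg

[CO2*] = 0.0257 mmol/kg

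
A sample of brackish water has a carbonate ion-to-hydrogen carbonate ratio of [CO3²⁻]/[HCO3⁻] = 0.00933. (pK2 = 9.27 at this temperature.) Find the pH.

From K2 = [H⁺][CO3²⁻]/[HCO3⁻]:  pH = pK2 + log₁₀([CO3²⁻]/[HCO3⁻])
log₁₀(0.00933) = -2.030
pH = 9.27 + (-2.030) = 7.24

pH = 7.24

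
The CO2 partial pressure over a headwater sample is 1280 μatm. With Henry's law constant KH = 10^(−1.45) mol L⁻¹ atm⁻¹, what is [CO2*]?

KH = 10^(−1.45) = 3.548×10^-2 mol L⁻¹ atm⁻¹
[CO2*] = KH · pCO2 = 3.548×10^-2 × 1280×10^-6 atm = 4.54×10^-5 mol/L

[CO2*] = 45.4 μmol/L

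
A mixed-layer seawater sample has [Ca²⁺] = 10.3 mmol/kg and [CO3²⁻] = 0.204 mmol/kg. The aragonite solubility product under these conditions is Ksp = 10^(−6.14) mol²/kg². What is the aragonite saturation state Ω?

Ω = 2.90

Ksp = 10^(−6.14) = 7.244×10^-7
Ω = [Ca²⁺][CO3²⁻]/Ksp = (10.3×10^-3)(0.204×10^-3) / 7.244×10^-7 = 2.90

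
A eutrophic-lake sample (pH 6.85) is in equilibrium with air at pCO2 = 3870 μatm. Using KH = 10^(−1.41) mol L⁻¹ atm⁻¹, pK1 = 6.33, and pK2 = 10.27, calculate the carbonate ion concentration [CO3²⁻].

[CO3²⁻] = 0.190 μmol/L

[CO2*] = KH · pCO2 = 10^(−1.41) × 3870×10^-6 = 1.506×10^-4 mol/L
α₀ = 1/(1 + K1/[H⁺] + K1K2/[H⁺]²) = 1/(1 + 10^+0.52 + 10^-2.90) = 0.2319
DIC = [CO2*]/α₀ = 1.506×10^-4 / 0.2319 = 0.6493 mmol/L
[CO3²⁻] = α₂·DIC; α₂ = 0.0002919, so [CO3²⁻] = 0.0002919 × 0.6493 = 0.000190 mmol/L = 0.190 μmol/L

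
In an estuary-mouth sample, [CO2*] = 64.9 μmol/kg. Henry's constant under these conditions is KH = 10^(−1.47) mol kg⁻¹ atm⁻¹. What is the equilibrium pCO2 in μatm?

KH = 10^(−1.47) = 3.388×10^-2 mol kg⁻¹ atm⁻¹
pCO2 = [CO2*]/KH = 64.9×10^-6 / 3.388×10^-2 = 1.92×10^-3 atm = 1920 μatm

pCO2 = 1920 μatm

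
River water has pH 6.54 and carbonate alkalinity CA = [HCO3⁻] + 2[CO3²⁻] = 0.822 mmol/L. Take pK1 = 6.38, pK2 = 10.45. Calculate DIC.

CA = [HCO3⁻] + 2[CO3²⁻] = (α₁ + 2α₂)·DIC
At pH 6.54: [H⁺]/K1 = 10^-0.16 = 0.69183, K2/[H⁺] = 10^-3.91 = 0.00012303
α₁ = 1/(1 + 0.69183 + 0.00012303) = 1/1.6920 = 0.5910; α₂ = α₁·K2/[H⁺] = 7.271×10^-5
α₁ + 2α₂ = 0.5912
DIC = CA / (α₁ + 2α₂) = 0.822 / 0.5912 = 1.39 mmol/L

DIC = 1.39 mmol/L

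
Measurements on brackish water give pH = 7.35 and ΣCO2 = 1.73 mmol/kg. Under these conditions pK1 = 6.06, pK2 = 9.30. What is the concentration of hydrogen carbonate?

[HCO3⁻] = 1.63 mmol/kg

α₁ = 1 / (1 + [H⁺]/K1 + K2/[H⁺]) = 1 / (1 + 10^-1.29 + 10^-1.95)
   = 1 / (1 + 0.051286 + 0.011220) = 1/1.0625 = 0.9412
[HCO3⁻] = α₁ × DIC = 0.9412 × 1.73 = 1.63 mmol/kg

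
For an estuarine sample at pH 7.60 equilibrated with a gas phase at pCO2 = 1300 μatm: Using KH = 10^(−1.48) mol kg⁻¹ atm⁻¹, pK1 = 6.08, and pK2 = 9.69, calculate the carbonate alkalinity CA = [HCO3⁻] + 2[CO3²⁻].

[CO2*] = KH · pCO2 = 10^(−1.48) × 1300×10^-6 = 4.305×10^-5 mol/kg
α₀ = 1/(1 + K1/[H⁺] + K1K2/[H⁺]²) = 1/(1 + 10^+1.52 + 10^-0.57) = 0.02908
DIC = [CO2*]/α₀ = 4.305×10^-5 / 0.02908 = 1.480 mmol/kg
CA = (α₁ + 2α₂)·DIC = (0.9631 + 2×0.007828) × 1.480 = 1.45 mmol/kg

CA = 1.45 mmol/kg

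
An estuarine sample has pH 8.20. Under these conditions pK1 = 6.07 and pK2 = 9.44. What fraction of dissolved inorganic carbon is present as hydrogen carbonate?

α₁ = 0.939

α₁ = 1 / (1 + [H⁺]/K1 + K2/[H⁺]) = 1 / (1 + 10^-2.13 + 10^-1.24)
   = 1 / (1 + 0.0074131 + 0.057544) = 1/1.0650 = 0.9390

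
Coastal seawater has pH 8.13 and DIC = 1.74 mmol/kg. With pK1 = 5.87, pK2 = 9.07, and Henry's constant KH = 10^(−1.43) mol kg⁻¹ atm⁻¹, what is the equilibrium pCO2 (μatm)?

pCO2 = 230 μatm

α₀ = 1 / (1 + K1/[H⁺] + K1K2/[H⁺]²) = 1 / (1 + 10^+2.26 + 10^+1.32)
   = 1 / (1 + 181.97 + 20.893) = 1/203.86 = 0.004905
[CO2*] = α₀ × DIC = 0.004905 × 1.74 = 0.008535 mmol/kg = 8.535 μmol/kg
pCO2 = [CO2*]/KH = 8.535×10^-6 / 3.715×10^-2 = 230 μatm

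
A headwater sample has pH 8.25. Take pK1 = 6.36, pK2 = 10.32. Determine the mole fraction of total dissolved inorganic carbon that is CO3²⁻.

α₂ = 1 / (1 + [H⁺]/K2 + [H⁺]²/(K1K2)) = 1 / (1 + 10^+2.07 + 10^+0.18)
   = 1 / (1 + 117.49 + 1.5136) = 1/120.00 = 0.008333

α₂ = 0.00833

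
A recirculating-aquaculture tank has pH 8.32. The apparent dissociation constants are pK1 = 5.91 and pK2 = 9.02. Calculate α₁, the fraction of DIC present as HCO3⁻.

α₁ = 1 / (1 + [H⁺]/K1 + K2/[H⁺]) = 1 / (1 + 10^-2.41 + 10^-0.70)
   = 1 / (1 + 0.0038905 + 0.19953) = 1/1.2034 = 0.8310

α₁ = 0.831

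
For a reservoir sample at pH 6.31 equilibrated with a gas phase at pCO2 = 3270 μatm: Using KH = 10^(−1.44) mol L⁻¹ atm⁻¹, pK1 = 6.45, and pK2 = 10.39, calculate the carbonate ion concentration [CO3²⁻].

[CO2*] = KH · pCO2 = 10^(−1.44) × 3270×10^-6 = 1.187×10^-4 mol/L
α₀ = 1/(1 + K1/[H⁺] + K1K2/[H⁺]²) = 1/(1 + 10^-0.14 + 10^-4.22) = 0.5799
DIC = [CO2*]/α₀ = 1.187×10^-4 / 0.5799 = 0.2047 mmol/L
[CO3²⁻] = α₂·DIC; α₂ = 3.494×10^-5, so [CO3²⁻] = 3.494×10^-5 × 0.2047 = 7.15×10^-6 mmol/L = 0.00715 μmol/L

[CO3²⁻] = 0.00715 μmol/L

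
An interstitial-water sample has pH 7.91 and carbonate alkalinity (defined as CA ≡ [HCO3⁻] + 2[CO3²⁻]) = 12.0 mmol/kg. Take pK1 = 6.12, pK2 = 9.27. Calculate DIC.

CA = [HCO3⁻] + 2[CO3²⁻] = (α₁ + 2α₂)·DIC
At pH 7.91: [H⁺]/K1 = 10^-1.79 = 0.016218, K2/[H⁺] = 10^-1.36 = 0.043652
α₁ = 1/(1 + 0.016218 + 0.043652) = 1/1.0599 = 0.9435; α₂ = α₁·K2/[H⁺] = 0.04119
α₁ + 2α₂ = 1.0259
DIC = CA / (α₁ + 2α₂) = 12.0 / 1.0259 = 11.7 mmol/kg

DIC = 11.7 mmol/kg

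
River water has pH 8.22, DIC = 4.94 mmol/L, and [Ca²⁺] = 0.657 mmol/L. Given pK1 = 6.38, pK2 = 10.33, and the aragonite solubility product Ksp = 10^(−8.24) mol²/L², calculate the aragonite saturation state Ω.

Ω = 4.28

α₂ = 1 / (1 + [H⁺]/K2 + [H⁺]²/(K1K2)) = 1 / (1 + 10^+2.11 + 10^+0.27)
   = 1 / (1 + 128.82 + 1.8621) = 1/131.69 = 0.007594
[CO3²⁻] = α₂ × DIC = 0.007594 × 4.94 = 0.03751 mmol/L
Ksp = 10^(−8.24) = 5.754×10^-9
Ω = [Ca²⁺][CO3²⁻]/Ksp = (0.657×10^-3)(3.751×10^-5) / 5.754×10^-9 = 4.28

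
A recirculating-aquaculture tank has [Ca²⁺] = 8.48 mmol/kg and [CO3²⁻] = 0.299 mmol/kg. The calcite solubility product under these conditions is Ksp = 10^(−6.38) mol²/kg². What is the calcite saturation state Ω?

Ω = 6.08

Ksp = 10^(−6.38) = 4.169×10^-7
Ω = [Ca²⁺][CO3²⁻]/Ksp = (8.48×10^-3)(0.299×10^-3) / 4.169×10^-7 = 6.08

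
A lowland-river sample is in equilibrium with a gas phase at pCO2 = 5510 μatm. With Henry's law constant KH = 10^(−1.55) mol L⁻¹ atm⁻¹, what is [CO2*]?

[CO2*] = 155 μmol/L

KH = 10^(−1.55) = 2.818×10^-2 mol L⁻¹ atm⁻¹
[CO2*] = KH · pCO2 = 2.818×10^-2 × 5510×10^-6 atm = 1.55×10^-4 mol/L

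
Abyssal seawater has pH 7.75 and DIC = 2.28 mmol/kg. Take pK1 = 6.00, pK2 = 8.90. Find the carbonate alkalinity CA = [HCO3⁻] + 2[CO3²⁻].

CA = 2.39 mmol/kg

CA = [HCO3⁻] + 2[CO3²⁻] = (α₁ + 2α₂)·DIC
At pH 7.75: [H⁺]/K1 = 10^-1.75 = 0.017783, K2/[H⁺] = 10^-1.15 = 0.070795
α₁ = 1/(1 + 0.017783 + 0.070795) = 1/1.0886 = 0.9186; α₂ = α₁·K2/[H⁺] = 0.06503
α₁ + 2α₂ = 1.0487
CA = 1.0487 × 2.28 = 2.39 mmol/kg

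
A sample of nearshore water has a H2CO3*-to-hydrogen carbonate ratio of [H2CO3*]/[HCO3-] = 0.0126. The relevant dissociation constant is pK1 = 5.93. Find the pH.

From K1 = [H⁺][HCO3-]/[H2CO3*]:  pH = pK1 − log₁₀([H2CO3*]/[HCO3-])
log₁₀(0.0126) = -1.900
pH = 5.93 − (-1.900) = 7.83

pH = 7.83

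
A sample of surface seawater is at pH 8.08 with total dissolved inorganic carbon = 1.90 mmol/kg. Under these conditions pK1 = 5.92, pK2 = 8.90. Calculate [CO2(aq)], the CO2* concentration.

α₀ = 1 / (1 + K1/[H⁺] + K1K2/[H⁺]²) = 1 / (1 + 10^+2.16 + 10^+1.34)
   = 1 / (1 + 144.54 + 21.878) = 1/167.42 = 0.005973
[CO2*] = α₀ × DIC = 0.005973 × 1.90 = 0.0113 mmol/kg = 11.3 μmol/kg

[CO2*] = 11.3 μmol/kg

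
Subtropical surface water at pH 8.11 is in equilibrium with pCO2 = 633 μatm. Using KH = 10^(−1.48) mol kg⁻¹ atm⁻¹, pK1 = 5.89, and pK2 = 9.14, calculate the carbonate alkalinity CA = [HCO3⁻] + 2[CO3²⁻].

CA = 4.13 mmol/kg

[CO2*] = KH · pCO2 = 10^(−1.48) × 633×10^-6 = 2.096×10^-5 mol/kg
α₀ = 1/(1 + K1/[H⁺] + K1K2/[H⁺]²) = 1/(1 + 10^+2.22 + 10^+1.19) = 0.005481
DIC = [CO2*]/α₀ = 2.096×10^-5 / 0.005481 = 3.824 mmol/kg
CA = (α₁ + 2α₂)·DIC = (0.9096 + 2×0.08489) × 3.824 = 4.13 mmol/kg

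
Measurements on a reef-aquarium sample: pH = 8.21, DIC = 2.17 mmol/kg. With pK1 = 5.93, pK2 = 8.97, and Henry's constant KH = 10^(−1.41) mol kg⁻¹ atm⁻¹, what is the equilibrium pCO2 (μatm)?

pCO2 = 248 μatm

α₀ = 1 / (1 + K1/[H⁺] + K1K2/[H⁺]²) = 1 / (1 + 10^+2.28 + 10^+1.52)
   = 1 / (1 + 190.55 + 33.113) = 1/224.66 = 0.004451
[CO2*] = α₀ × DIC = 0.004451 × 2.17 = 0.009659 mmol/kg = 9.659 μmol/kg
pCO2 = [CO2*]/KH = 9.659×10^-6 / 3.890×10^-2 = 248 μatm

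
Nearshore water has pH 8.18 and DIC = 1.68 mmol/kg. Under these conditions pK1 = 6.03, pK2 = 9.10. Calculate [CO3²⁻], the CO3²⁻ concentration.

α₂ = 1 / (1 + [H⁺]/K2 + [H⁺]²/(K1K2)) = 1 / (1 + 10^+0.92 + 10^-1.23)
   = 1 / (1 + 8.3176 + 0.058884) = 1/9.3765 = 0.1066
[CO3²⁻] = α₂ × DIC = 0.1066 × 1.68 = 0.179 mmol/kg

[CO3²⁻] = 0.179 mmol/kg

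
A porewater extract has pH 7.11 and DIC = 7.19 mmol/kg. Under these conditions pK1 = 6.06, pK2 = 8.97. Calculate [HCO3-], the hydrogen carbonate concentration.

[HCO3⁻] = 6.52 mmol/kg

α₁ = 1 / (1 + [H⁺]/K1 + K2/[H⁺]) = 1 / (1 + 10^-1.05 + 10^-1.86)
   = 1 / (1 + 0.089125 + 0.013804) = 1/1.1029 = 0.9067
[HCO3⁻] = α₁ × DIC = 0.9067 × 7.19 = 6.52 mmol/kg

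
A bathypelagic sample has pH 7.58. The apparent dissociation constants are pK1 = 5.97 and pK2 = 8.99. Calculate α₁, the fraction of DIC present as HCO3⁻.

α₁ = 0.940

α₁ = 1 / (1 + [H⁺]/K1 + K2/[H⁺]) = 1 / (1 + 10^-1.61 + 10^-1.41)
   = 1 / (1 + 0.024547 + 0.038905) = 1/1.0635 = 0.9403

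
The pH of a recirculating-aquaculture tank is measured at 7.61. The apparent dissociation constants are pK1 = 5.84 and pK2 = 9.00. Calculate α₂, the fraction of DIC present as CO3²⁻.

α₂ = 0.0385

α₂ = 1 / (1 + [H⁺]/K2 + [H⁺]²/(K1K2)) = 1 / (1 + 10^+1.39 + 10^-0.38)
   = 1 / (1 + 24.547 + 0.41687) = 1/25.964 = 0.03851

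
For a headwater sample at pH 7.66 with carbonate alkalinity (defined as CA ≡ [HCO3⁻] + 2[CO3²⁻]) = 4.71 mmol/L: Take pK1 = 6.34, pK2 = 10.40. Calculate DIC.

DIC = 4.93 mmol/L

CA = [HCO3⁻] + 2[CO3²⁻] = (α₁ + 2α₂)·DIC
At pH 7.66: [H⁺]/K1 = 10^-1.32 = 0.047863, K2/[H⁺] = 10^-2.74 = 0.0018197
α₁ = 1/(1 + 0.047863 + 0.0018197) = 1/1.0497 = 0.9527; α₂ = α₁·K2/[H⁺] = 0.001734
α₁ + 2α₂ = 0.9561
DIC = CA / (α₁ + 2α₂) = 4.71 / 0.9561 = 4.93 mmol/L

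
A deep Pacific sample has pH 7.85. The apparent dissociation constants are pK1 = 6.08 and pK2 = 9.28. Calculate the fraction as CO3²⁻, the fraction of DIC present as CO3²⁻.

α₂ = 1 / (1 + [H⁺]/K2 + [H⁺]²/(K1K2)) = 1 / (1 + 10^+1.43 + 10^-0.34)
   = 1 / (1 + 26.915 + 0.45709) = 1/28.372 = 0.03525

α₂ = 0.0352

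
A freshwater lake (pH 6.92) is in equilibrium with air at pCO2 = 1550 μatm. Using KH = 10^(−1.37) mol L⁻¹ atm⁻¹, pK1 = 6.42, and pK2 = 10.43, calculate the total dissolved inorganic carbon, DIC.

DIC = 0.275 mmol/L

[CO2*] = KH · pCO2 = 10^(−1.37) × 1550×10^-6 = 6.612×10^-5 mol/L
α₀ = 1/(1 + K1/[H⁺] + K1K2/[H⁺]²) = 1/(1 + 10^+0.50 + 10^-3.01) = 0.2402
DIC = [CO2*]/α₀ = 6.612×10^-5 / 0.2402 = 0.275 mmol/L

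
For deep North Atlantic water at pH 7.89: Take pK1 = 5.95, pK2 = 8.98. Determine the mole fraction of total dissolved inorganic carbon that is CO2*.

α₀ = 0.0105

α₀ = 1 / (1 + K1/[H⁺] + K1K2/[H⁺]²) = 1 / (1 + 10^+1.94 + 10^+0.85)
   = 1 / (1 + 87.096 + 7.0795) = 1/95.176 = 0.01051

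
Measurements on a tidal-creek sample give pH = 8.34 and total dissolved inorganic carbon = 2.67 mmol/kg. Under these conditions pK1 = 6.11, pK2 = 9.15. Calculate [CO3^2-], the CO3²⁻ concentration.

α₂ = 1 / (1 + [H⁺]/K2 + [H⁺]²/(K1K2)) = 1 / (1 + 10^+0.81 + 10^-1.42)
   = 1 / (1 + 6.4565 + 0.038019) = 1/7.4946 = 0.1334
[CO3²⁻] = α₂ × DIC = 0.1334 × 2.67 = 0.356 mmol/kg

[CO3²⁻] = 0.356 mmol/kg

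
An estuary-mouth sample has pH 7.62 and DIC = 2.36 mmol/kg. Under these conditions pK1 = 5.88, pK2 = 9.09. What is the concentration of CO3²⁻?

[CO3²⁻] = 0.0760 mmol/kg

α₂ = 1 / (1 + [H⁺]/K2 + [H⁺]²/(K1K2)) = 1 / (1 + 10^+1.47 + 10^-0.27)
   = 1 / (1 + 29.512 + 0.53703) = 1/31.049 = 0.03221
[CO3²⁻] = α₂ × DIC = 0.03221 × 2.36 = 0.0760 mmol/kg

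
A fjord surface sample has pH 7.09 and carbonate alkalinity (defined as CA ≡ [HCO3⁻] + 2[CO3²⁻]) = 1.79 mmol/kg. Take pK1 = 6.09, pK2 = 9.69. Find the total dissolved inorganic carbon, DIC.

CA = [HCO3⁻] + 2[CO3²⁻] = (α₁ + 2α₂)·DIC
At pH 7.09: [H⁺]/K1 = 10^-1.00 = 0.10000, K2/[H⁺] = 10^-2.60 = 0.0025119
α₁ = 1/(1 + 0.10000 + 0.0025119) = 1/1.1025 = 0.9070; α₂ = α₁·K2/[H⁺] = 0.002278
α₁ + 2α₂ = 0.9116
DIC = CA / (α₁ + 2α₂) = 1.79 / 0.9116 = 1.96 mmol/kg

DIC = 1.96 mmol/kg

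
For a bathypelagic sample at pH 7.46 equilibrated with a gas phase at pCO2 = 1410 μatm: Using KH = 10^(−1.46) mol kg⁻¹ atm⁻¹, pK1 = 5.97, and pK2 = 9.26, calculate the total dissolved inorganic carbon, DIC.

[CO2*] = KH · pCO2 = 10^(−1.46) × 1410×10^-6 = 4.889×10^-5 mol/kg
α₀ = 1/(1 + K1/[H⁺] + K1K2/[H⁺]²) = 1/(1 + 10^+1.49 + 10^-0.31) = 0.03087
DIC = [CO2*]/α₀ = 4.889×10^-5 / 0.03087 = 1.58 mmol/kg

DIC = 1.58 mmol/kg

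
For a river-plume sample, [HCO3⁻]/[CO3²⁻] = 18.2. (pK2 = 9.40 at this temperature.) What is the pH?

From K2 = [H⁺][CO3²⁻]/[HCO3⁻]:  pH = pK2 − log₁₀([HCO3⁻]/[CO3²⁻])
log₁₀(18.2) = +1.260
pH = 9.40 − (+1.260) = 8.14

pH = 8.14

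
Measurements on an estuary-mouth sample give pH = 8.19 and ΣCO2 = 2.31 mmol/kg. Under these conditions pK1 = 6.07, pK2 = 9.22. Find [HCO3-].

[HCO3⁻] = 2.10 mmol/kg

α₁ = 1 / (1 + [H⁺]/K1 + K2/[H⁺]) = 1 / (1 + 10^-2.12 + 10^-1.03)
   = 1 / (1 + 0.0075858 + 0.093325) = 1/1.1009 = 0.9083
[HCO3⁻] = α₁ × DIC = 0.9083 × 2.31 = 2.10 mmol/kg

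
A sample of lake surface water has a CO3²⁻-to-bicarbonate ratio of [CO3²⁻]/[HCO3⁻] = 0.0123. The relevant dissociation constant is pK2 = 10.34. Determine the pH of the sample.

From K2 = [H⁺][CO3²⁻]/[HCO3⁻]:  pH = pK2 + log₁₀([CO3²⁻]/[HCO3⁻])
log₁₀(0.0123) = -1.910
pH = 10.34 + (-1.910) = 8.43

pH = 8.43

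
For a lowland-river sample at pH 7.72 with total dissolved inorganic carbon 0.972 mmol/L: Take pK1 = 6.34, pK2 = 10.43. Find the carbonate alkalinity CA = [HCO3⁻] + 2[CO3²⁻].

CA = [HCO3⁻] + 2[CO3²⁻] = (α₁ + 2α₂)·DIC
At pH 7.72: [H⁺]/K1 = 10^-1.38 = 0.041687, K2/[H⁺] = 10^-2.71 = 0.0019498
α₁ = 1/(1 + 0.041687 + 0.0019498) = 1/1.0436 = 0.9582; α₂ = α₁·K2/[H⁺] = 0.001868
α₁ + 2α₂ = 0.9619
CA = 0.9619 × 0.972 = 0.935 mmol/L

CA = 0.935 mmol/L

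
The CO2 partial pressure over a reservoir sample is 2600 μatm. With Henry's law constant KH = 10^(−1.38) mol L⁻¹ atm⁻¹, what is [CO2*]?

KH = 10^(−1.38) = 4.169×10^-2 mol L⁻¹ atm⁻¹
[CO2*] = KH · pCO2 = 4.169×10^-2 × 2600×10^-6 atm = 1.08×10^-4 mol/L

[CO2*] = 108 μmol/L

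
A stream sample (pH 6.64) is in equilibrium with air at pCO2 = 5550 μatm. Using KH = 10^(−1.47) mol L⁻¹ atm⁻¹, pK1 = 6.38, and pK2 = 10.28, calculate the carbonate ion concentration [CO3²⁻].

[CO3²⁻] = 0.0784 μmol/L

[CO2*] = KH · pCO2 = 10^(−1.47) × 5550×10^-6 = 1.881×10^-4 mol/L
α₀ = 1/(1 + K1/[H⁺] + K1K2/[H⁺]²) = 1/(1 + 10^+0.26 + 10^-3.38) = 0.3546
DIC = [CO2*]/α₀ = 1.881×10^-4 / 0.3546 = 0.5303 mmol/L
[CO3²⁻] = α₂·DIC; α₂ = 0.0001478, so [CO3²⁻] = 0.0001478 × 0.5303 = 7.84×10^-5 mmol/L = 0.0784 μmol/L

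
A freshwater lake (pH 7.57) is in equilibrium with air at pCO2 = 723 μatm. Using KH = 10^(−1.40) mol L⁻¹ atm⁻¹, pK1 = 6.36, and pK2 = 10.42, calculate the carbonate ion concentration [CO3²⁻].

[CO3²⁻] = 0.659 μmol/L

[CO2*] = KH · pCO2 = 10^(−1.40) × 723×10^-6 = 2.878×10^-5 mol/L
α₀ = 1/(1 + K1/[H⁺] + K1K2/[H⁺]²) = 1/(1 + 10^+1.21 + 10^-1.64) = 0.05800
DIC = [CO2*]/α₀ = 2.878×10^-5 / 0.05800 = 0.4963 mmol/L
[CO3²⁻] = α₂·DIC; α₂ = 0.001329, so [CO3²⁻] = 0.001329 × 0.4963 = 0.000659 mmol/L = 0.659 μmol/L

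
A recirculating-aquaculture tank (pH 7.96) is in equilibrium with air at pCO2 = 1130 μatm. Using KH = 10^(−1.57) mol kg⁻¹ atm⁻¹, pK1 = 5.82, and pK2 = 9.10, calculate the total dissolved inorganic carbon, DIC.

[CO2*] = KH · pCO2 = 10^(−1.57) × 1130×10^-6 = 3.041×10^-5 mol/kg
α₀ = 1/(1 + K1/[H⁺] + K1K2/[H⁺]²) = 1/(1 + 10^+2.14 + 10^+1.00) = 0.006710
DIC = [CO2*]/α₀ = 3.041×10^-5 / 0.006710 = 4.53 mmol/kg

DIC = 4.53 mmol/kg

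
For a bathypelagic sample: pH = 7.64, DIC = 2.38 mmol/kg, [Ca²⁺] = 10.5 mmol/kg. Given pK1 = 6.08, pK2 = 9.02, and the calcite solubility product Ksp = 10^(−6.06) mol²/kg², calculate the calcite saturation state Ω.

Ω = 1.12

α₂ = 1 / (1 + [H⁺]/K2 + [H⁺]²/(K1K2)) = 1 / (1 + 10^+1.38 + 10^-0.18)
   = 1 / (1 + 23.988 + 0.66069) = 1/25.649 = 0.03899
[CO3²⁻] = α₂ × DIC = 0.03899 × 2.38 = 0.09279 mmol/kg
Ksp = 10^(−6.06) = 8.710×10^-7
Ω = [Ca²⁺][CO3²⁻]/Ksp = (10.5×10^-3)(9.279×10^-5) / 8.710×10^-7 = 1.12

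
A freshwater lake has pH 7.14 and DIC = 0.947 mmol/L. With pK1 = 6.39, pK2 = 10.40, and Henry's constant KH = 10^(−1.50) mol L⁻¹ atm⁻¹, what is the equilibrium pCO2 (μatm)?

pCO2 = 4520 μatm

α₀ = 1 / (1 + K1/[H⁺] + K1K2/[H⁺]²) = 1 / (1 + 10^+0.75 + 10^-2.51)
   = 1 / (1 + 5.6234 + 0.0030903) = 1/6.6265 = 0.1509
[CO2*] = α₀ × DIC = 0.1509 × 0.947 = 0.1429 mmol/L
pCO2 = [CO2*]/KH = 1.429×10^-4 / 3.162×10^-2 = 4520 μatm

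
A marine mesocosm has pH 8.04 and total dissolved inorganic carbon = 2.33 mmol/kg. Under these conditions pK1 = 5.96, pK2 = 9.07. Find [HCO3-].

α₁ = 1 / (1 + [H⁺]/K1 + K2/[H⁺]) = 1 / (1 + 10^-2.08 + 10^-1.03)
   = 1 / (1 + 0.0083176 + 0.093325) = 1/1.1016 = 0.9077
[HCO3⁻] = α₁ × DIC = 0.9077 × 2.33 = 2.12 mmol/kg

[HCO3⁻] = 2.12 mmol/kg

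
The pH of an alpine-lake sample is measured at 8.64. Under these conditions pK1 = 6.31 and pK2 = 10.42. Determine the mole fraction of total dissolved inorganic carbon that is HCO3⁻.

α₁ = 1 / (1 + [H⁺]/K1 + K2/[H⁺]) = 1 / (1 + 10^-2.33 + 10^-1.78)
   = 1 / (1 + 0.0046774 + 0.016596) = 1/1.0213 = 0.9792

α₁ = 0.979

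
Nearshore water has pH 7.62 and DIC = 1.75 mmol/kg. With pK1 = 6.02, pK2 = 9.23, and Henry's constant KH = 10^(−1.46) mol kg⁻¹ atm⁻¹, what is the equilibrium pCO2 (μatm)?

pCO2 = 1210 μatm

α₀ = 1 / (1 + K1/[H⁺] + K1K2/[H⁺]²) = 1 / (1 + 10^+1.60 + 10^-0.01)
   = 1 / (1 + 39.811 + 0.97724) = 1/41.788 = 0.02393
[CO2*] = α₀ × DIC = 0.02393 × 1.75 = 0.04188 mmol/kg
pCO2 = [CO2*]/KH = 4.188×10^-5 / 3.467×10^-2 = 1210 μatm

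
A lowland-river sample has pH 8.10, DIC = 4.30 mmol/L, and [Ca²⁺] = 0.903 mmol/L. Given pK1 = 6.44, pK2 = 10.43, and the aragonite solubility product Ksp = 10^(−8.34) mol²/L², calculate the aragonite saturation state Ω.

α₂ = 1 / (1 + [H⁺]/K2 + [H⁺]²/(K1K2)) = 1 / (1 + 10^+2.33 + 10^+0.67)
   = 1 / (1 + 213.80 + 4.6774) = 1/219.47 = 0.004556
[CO3²⁻] = α₂ × DIC = 0.004556 × 4.30 = 0.01959 mmol/L = 19.59 μmol/L
Ksp = 10^(−8.34) = 4.571×10^-9
Ω = [Ca²⁺][CO3²⁻]/Ksp = (0.903×10^-3)(1.959×10^-5) / 4.571×10^-9 = 3.87

Ω = 3.87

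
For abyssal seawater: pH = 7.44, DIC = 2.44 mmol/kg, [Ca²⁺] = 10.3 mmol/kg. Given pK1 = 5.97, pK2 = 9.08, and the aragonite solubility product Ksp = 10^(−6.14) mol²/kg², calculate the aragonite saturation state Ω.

Ω = 0.752

α₂ = 1 / (1 + [H⁺]/K2 + [H⁺]²/(K1K2)) = 1 / (1 + 10^+1.64 + 10^+0.17)
   = 1 / (1 + 43.652 + 1.4791) = 1/46.131 = 0.02168
[CO3²⁻] = α₂ × DIC = 0.02168 × 2.44 = 0.05289 mmol/kg
Ksp = 10^(−6.14) = 7.244×10^-7
Ω = [Ca²⁺][CO3²⁻]/Ksp = (10.3×10^-3)(5.289×10^-5) / 7.244×10^-7 = 0.752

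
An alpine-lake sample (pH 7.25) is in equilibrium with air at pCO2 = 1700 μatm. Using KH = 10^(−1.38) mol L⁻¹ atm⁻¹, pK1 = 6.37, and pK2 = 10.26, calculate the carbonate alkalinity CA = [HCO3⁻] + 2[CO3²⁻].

[CO2*] = KH · pCO2 = 10^(−1.38) × 1700×10^-6 = 7.087×10^-5 mol/L
α₀ = 1/(1 + K1/[H⁺] + K1K2/[H⁺]²) = 1/(1 + 10^+0.88 + 10^-2.13) = 0.1164
DIC = [CO2*]/α₀ = 7.087×10^-5 / 0.1164 = 0.6090 mmol/L
CA = (α₁ + 2α₂)·DIC = (0.8828 + 2×0.0008627) × 0.6090 = 0.539 mmol/L

CA = 0.539 mmol/L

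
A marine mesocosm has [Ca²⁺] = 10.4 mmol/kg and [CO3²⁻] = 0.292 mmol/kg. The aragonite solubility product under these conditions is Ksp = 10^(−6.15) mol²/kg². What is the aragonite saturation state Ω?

Ksp = 10^(−6.15) = 7.079×10^-7
Ω = [Ca²⁺][CO3²⁻]/Ksp = (10.4×10^-3)(0.292×10^-3) / 7.079×10^-7 = 4.29

Ω = 4.29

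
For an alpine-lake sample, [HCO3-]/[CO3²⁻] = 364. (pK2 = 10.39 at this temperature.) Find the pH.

pH = 7.83

From K2 = [H⁺][CO3²⁻]/[HCO3-]:  pH = pK2 − log₁₀([HCO3-]/[CO3²⁻])
log₁₀(364) = +2.561
pH = 10.39 − (+2.561) = 7.83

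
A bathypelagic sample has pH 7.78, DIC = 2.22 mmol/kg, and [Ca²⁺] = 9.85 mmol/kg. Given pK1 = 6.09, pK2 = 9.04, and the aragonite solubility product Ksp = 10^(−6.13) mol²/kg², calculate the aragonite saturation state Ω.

Ω = 1.51

α₂ = 1 / (1 + [H⁺]/K2 + [H⁺]²/(K1K2)) = 1 / (1 + 10^+1.26 + 10^-0.43)
   = 1 / (1 + 18.197 + 0.37154) = 1/19.569 = 0.05110
[CO3²⁻] = α₂ × DIC = 0.05110 × 2.22 = 0.1134 mmol/kg
Ksp = 10^(−6.13) = 7.413×10^-7
Ω = [Ca²⁺][CO3²⁻]/Ksp = (9.85×10^-3)(1.134×10^-4) / 7.413×10^-7 = 1.51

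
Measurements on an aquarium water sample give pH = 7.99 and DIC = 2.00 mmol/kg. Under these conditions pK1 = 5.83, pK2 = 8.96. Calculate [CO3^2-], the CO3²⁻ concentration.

[CO3²⁻] = 0.192 mmol/kg

α₂ = 1 / (1 + [H⁺]/K2 + [H⁺]²/(K1K2)) = 1 / (1 + 10^+0.97 + 10^-1.19)
   = 1 / (1 + 9.3325 + 0.064565) = 1/10.397 = 0.09618
[CO3²⁻] = α₂ × DIC = 0.09618 × 2.00 = 0.192 mmol/kg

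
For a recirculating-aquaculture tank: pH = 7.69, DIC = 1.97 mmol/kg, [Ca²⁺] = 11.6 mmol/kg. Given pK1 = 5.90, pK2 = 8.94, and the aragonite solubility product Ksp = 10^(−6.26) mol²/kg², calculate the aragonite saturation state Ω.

α₂ = 1 / (1 + [H⁺]/K2 + [H⁺]²/(K1K2)) = 1 / (1 + 10^+1.25 + 10^-0.54)
   = 1 / (1 + 17.783 + 0.28840) = 1/19.071 = 0.05244
[CO3²⁻] = α₂ × DIC = 0.05244 × 1.97 = 0.1033 mmol/kg
Ksp = 10^(−6.26) = 5.495×10^-7
Ω = [Ca²⁺][CO3²⁻]/Ksp = (11.6×10^-3)(1.033×10^-4) / 5.495×10^-7 = 2.18

Ω = 2.18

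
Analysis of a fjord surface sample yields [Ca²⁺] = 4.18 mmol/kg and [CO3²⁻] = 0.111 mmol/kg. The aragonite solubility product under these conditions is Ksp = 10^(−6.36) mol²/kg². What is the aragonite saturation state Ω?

Ω = 1.06

Ksp = 10^(−6.36) = 4.365×10^-7
Ω = [Ca²⁺][CO3²⁻]/Ksp = (4.18×10^-3)(0.111×10^-3) / 4.365×10^-7 = 1.06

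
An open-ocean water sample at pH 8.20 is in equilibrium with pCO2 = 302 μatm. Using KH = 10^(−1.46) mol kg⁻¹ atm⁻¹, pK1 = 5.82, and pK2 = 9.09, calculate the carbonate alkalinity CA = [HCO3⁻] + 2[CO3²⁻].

CA = 3.16 mmol/kg

[CO2*] = KH · pCO2 = 10^(−1.46) × 302×10^-6 = 1.047×10^-5 mol/kg
α₀ = 1/(1 + K1/[H⁺] + K1K2/[H⁺]²) = 1/(1 + 10^+2.38 + 10^+1.49) = 0.003679
DIC = [CO2*]/α₀ = 1.047×10^-5 / 0.003679 = 2.846 mmol/kg
CA = (α₁ + 2α₂)·DIC = (0.8826 + 2×0.1137) × 2.846 = 3.16 mmol/kg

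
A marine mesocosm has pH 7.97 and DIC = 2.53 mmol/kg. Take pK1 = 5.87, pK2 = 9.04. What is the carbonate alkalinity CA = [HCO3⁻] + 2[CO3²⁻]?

CA = 2.71 mmol/kg

CA = [HCO3⁻] + 2[CO3²⁻] = (α₁ + 2α₂)·DIC
At pH 7.97: [H⁺]/K1 = 10^-2.10 = 0.0079433, K2/[H⁺] = 10^-1.07 = 0.085114
α₁ = 1/(1 + 0.0079433 + 0.085114) = 1/1.0931 = 0.9149; α₂ = α₁·K2/[H⁺] = 0.07787
α₁ + 2α₂ = 1.0706
CA = 1.0706 × 2.53 = 2.71 mmol/kg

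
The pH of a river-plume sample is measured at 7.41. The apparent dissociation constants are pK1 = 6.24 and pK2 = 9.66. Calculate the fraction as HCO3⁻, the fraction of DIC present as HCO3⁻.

α₁ = 0.932

α₁ = 1 / (1 + [H⁺]/K1 + K2/[H⁺]) = 1 / (1 + 10^-1.17 + 10^-2.25)
   = 1 / (1 + 0.067608 + 0.0056234) = 1/1.0732 = 0.9318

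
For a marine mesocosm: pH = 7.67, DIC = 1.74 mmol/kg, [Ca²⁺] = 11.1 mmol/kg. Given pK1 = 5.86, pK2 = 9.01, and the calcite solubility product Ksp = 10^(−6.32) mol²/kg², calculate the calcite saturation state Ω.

Ω = 1.74

α₂ = 1 / (1 + [H⁺]/K2 + [H⁺]²/(K1K2)) = 1 / (1 + 10^+1.34 + 10^-0.47)
   = 1 / (1 + 21.878 + 0.33884) = 1/23.216 = 0.04307
[CO3²⁻] = α₂ × DIC = 0.04307 × 1.74 = 0.07495 mmol/kg
Ksp = 10^(−6.32) = 4.786×10^-7
Ω = [Ca²⁺][CO3²⁻]/Ksp = (11.1×10^-3)(7.495×10^-5) / 4.786×10^-7 = 1.74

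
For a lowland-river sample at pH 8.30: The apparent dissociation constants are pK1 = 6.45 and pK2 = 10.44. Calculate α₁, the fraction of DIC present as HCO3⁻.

α₁ = 1 / (1 + [H⁺]/K1 + K2/[H⁺]) = 1 / (1 + 10^-1.85 + 10^-2.14)
   = 1 / (1 + 0.014125 + 0.0072444) = 1/1.0214 = 0.9791

α₁ = 0.979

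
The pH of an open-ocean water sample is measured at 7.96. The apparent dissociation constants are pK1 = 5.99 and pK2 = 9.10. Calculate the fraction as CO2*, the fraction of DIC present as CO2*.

α₀ = 1 / (1 + K1/[H⁺] + K1K2/[H⁺]²) = 1 / (1 + 10^+1.97 + 10^+0.83)
   = 1 / (1 + 93.325 + 6.7608) = 1/101.09 = 0.009893

α₀ = 0.00989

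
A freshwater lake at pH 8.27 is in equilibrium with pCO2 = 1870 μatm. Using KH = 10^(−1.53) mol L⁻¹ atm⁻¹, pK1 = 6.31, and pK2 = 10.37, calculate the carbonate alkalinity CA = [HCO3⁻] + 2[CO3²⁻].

CA = 5.11 mmol/L

[CO2*] = KH · pCO2 = 10^(−1.53) × 1870×10^-6 = 5.519×10^-5 mol/L
α₀ = 1/(1 + K1/[H⁺] + K1K2/[H⁺]²) = 1/(1 + 10^+1.96 + 10^-0.14) = 0.01076
DIC = [CO2*]/α₀ = 5.519×10^-5 / 0.01076 = 5.128 mmol/L
CA = (α₁ + 2α₂)·DIC = (0.9814 + 2×0.007796) × 5.128 = 5.11 mmol/L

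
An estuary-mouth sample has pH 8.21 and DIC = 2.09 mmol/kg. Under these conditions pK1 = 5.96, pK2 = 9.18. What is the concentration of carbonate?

[CO3²⁻] = 0.201 mmol/kg

α₂ = 1 / (1 + [H⁺]/K2 + [H⁺]²/(K1K2)) = 1 / (1 + 10^+0.97 + 10^-1.28)
   = 1 / (1 + 9.3325 + 0.052481) = 1/10.385 = 0.09629
[CO3²⁻] = α₂ × DIC = 0.09629 × 2.09 = 0.201 mmol/kg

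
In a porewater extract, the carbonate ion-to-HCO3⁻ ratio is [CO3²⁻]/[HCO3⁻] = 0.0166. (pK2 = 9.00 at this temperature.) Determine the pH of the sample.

From K2 = [H⁺][CO3²⁻]/[HCO3⁻]:  pH = pK2 + log₁₀([CO3²⁻]/[HCO3⁻])
log₁₀(0.0166) = -1.780
pH = 9.00 + (-1.780) = 7.22

pH = 7.22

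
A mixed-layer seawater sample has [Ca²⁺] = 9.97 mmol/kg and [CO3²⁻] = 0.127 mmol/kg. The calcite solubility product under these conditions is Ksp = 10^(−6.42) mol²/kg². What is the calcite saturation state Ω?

Ω = 3.33

Ksp = 10^(−6.42) = 3.802×10^-7
Ω = [Ca²⁺][CO3²⁻]/Ksp = (9.97×10^-3)(0.127×10^-3) / 3.802×10^-7 = 3.33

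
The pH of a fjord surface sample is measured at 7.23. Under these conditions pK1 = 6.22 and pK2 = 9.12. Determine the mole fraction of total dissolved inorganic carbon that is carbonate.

α₂ = 1 / (1 + [H⁺]/K2 + [H⁺]²/(K1K2)) = 1 / (1 + 10^+1.89 + 10^+0.88)
   = 1 / (1 + 77.625 + 7.5858) = 1/86.210 = 0.01160

α₂ = 0.0116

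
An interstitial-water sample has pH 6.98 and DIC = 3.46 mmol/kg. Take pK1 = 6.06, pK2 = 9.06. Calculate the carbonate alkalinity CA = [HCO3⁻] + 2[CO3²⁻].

CA = 3.12 mmol/kg

CA = [HCO3⁻] + 2[CO3²⁻] = (α₁ + 2α₂)·DIC
At pH 6.98: [H⁺]/K1 = 10^-0.92 = 0.12023, K2/[H⁺] = 10^-2.08 = 0.0083176
α₁ = 1/(1 + 0.12023 + 0.0083176) = 1/1.1285 = 0.8861; α₂ = α₁·K2/[H⁺] = 0.007370
α₁ + 2α₂ = 0.9008
CA = 0.9008 × 3.46 = 3.12 mmol/kg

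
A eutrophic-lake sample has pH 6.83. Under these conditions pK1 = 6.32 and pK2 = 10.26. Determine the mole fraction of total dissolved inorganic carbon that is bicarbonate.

α₁ = 0.764

α₁ = 1 / (1 + [H⁺]/K1 + K2/[H⁺]) = 1 / (1 + 10^-0.51 + 10^-3.43)
   = 1 / (1 + 0.30903 + 0.00037154) = 1/1.3094 = 0.7637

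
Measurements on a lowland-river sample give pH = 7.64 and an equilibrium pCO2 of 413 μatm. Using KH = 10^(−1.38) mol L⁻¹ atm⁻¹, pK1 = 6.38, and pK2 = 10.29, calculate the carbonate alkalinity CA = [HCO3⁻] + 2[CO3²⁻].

CA = 0.315 mmol/L

[CO2*] = KH · pCO2 = 10^(−1.38) × 413×10^-6 = 1.722×10^-5 mol/L
α₀ = 1/(1 + K1/[H⁺] + K1K2/[H⁺]²) = 1/(1 + 10^+1.26 + 10^-1.39) = 0.05198
DIC = [CO2*]/α₀ = 1.722×10^-5 / 0.05198 = 0.3312 mmol/L
CA = (α₁ + 2α₂)·DIC = (0.9459 + 2×0.002118) × 0.3312 = 0.315 mmol/L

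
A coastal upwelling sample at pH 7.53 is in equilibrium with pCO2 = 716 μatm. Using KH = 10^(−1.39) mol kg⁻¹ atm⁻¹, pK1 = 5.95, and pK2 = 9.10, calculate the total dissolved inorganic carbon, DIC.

DIC = 1.17 mmol/kg

[CO2*] = KH · pCO2 = 10^(−1.39) × 716×10^-6 = 2.917×10^-5 mol/kg
α₀ = 1/(1 + K1/[H⁺] + K1K2/[H⁺]²) = 1/(1 + 10^+1.58 + 10^+0.01) = 0.02497
DIC = [CO2*]/α₀ = 2.917×10^-5 / 0.02497 = 1.17 mmol/kg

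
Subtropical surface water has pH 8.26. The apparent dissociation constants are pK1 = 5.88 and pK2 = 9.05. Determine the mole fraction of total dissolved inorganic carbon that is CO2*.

α₀ = 1 / (1 + K1/[H⁺] + K1K2/[H⁺]²) = 1 / (1 + 10^+2.38 + 10^+1.59)
   = 1 / (1 + 239.88 + 38.905) = 1/279.79 = 0.003574

α₀ = 0.00357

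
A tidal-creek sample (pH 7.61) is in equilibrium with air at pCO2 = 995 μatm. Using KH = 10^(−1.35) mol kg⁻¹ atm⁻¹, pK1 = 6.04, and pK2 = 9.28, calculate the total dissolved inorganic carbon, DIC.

DIC = 1.73 mmol/kg

[CO2*] = KH · pCO2 = 10^(−1.35) × 995×10^-6 = 4.445×10^-5 mol/kg
α₀ = 1/(1 + K1/[H⁺] + K1K2/[H⁺]²) = 1/(1 + 10^+1.57 + 10^-0.10) = 0.02568
DIC = [CO2*]/α₀ = 4.445×10^-5 / 0.02568 = 1.73 mmol/kg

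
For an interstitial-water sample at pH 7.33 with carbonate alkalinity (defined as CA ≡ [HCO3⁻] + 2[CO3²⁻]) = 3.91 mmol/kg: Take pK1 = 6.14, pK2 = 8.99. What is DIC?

DIC = 4.07 mmol/kg

CA = [HCO3⁻] + 2[CO3²⁻] = (α₁ + 2α₂)·DIC
At pH 7.33: [H⁺]/K1 = 10^-1.19 = 0.064565, K2/[H⁺] = 10^-1.66 = 0.021878
α₁ = 1/(1 + 0.064565 + 0.021878) = 1/1.0864 = 0.9204; α₂ = α₁·K2/[H⁺] = 0.02014
α₁ + 2α₂ = 0.9607
DIC = CA / (α₁ + 2α₂) = 3.91 / 0.9607 = 4.07 mmol/kg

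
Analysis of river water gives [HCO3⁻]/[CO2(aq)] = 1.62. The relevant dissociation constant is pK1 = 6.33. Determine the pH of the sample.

pH = 6.54

From K1 = [H⁺][HCO3⁻]/[CO2(aq)]:  pH = pK1 + log₁₀([HCO3⁻]/[CO2(aq)])
log₁₀(1.62) = +0.210
pH = 6.33 + (+0.210) = 6.54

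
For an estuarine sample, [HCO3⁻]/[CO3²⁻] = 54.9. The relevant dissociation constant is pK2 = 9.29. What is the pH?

pH = 7.55

From K2 = [H⁺][CO3²⁻]/[HCO3⁻]:  pH = pK2 − log₁₀([HCO3⁻]/[CO3²⁻])
log₁₀(54.9) = +1.740
pH = 9.29 − (+1.740) = 7.55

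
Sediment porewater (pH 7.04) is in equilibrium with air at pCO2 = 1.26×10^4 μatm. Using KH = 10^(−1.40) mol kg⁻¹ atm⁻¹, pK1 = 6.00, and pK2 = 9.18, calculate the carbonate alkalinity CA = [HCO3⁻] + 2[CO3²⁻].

[CO2*] = KH · pCO2 = 10^(−1.40) × 1.26×10^4×10^-6 = 5.016×10^-4 mol/kg
α₀ = 1/(1 + K1/[H⁺] + K1K2/[H⁺]²) = 1/(1 + 10^+1.04 + 10^-1.10) = 0.08303
DIC = [CO2*]/α₀ = 5.016×10^-4 / 0.08303 = 6.042 mmol/kg
CA = (α₁ + 2α₂)·DIC = (0.9104 + 2×0.006595) × 6.042 = 5.58 mmol/kg

CA = 5.58 mmol/kg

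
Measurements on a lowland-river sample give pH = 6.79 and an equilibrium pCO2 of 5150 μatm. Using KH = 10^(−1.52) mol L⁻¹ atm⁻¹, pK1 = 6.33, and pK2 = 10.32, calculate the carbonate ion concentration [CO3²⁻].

[CO3²⁻] = 0.132 μmol/L

[CO2*] = KH · pCO2 = 10^(−1.52) × 5150×10^-6 = 1.555×10^-4 mol/L
α₀ = 1/(1 + K1/[H⁺] + K1K2/[H⁺]²) = 1/(1 + 10^+0.46 + 10^-3.07) = 0.2574
DIC = [CO2*]/α₀ = 1.555×10^-4 / 0.2574 = 0.6042 mmol/L
[CO3²⁻] = α₂·DIC; α₂ = 0.0002191, so [CO3²⁻] = 0.0002191 × 0.6042 = 0.000132 mmol/L = 0.132 μmol/L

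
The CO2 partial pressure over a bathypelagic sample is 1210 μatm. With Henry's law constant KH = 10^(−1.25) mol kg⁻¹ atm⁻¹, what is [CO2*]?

[CO2*] = 68.0 μmol/kg

KH = 10^(−1.25) = 5.623×10^-2 mol kg⁻¹ atm⁻¹
[CO2*] = KH · pCO2 = 5.623×10^-2 × 1210×10^-6 atm = 6.80×10^-5 mol/kg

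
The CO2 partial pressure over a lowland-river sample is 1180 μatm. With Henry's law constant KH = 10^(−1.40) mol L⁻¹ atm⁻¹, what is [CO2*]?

[CO2*] = 47.0 μmol/L

KH = 10^(−1.40) = 3.981×10^-2 mol L⁻¹ atm⁻¹
[CO2*] = KH · pCO2 = 3.981×10^-2 × 1180×10^-6 atm = 4.70×10^-5 mol/L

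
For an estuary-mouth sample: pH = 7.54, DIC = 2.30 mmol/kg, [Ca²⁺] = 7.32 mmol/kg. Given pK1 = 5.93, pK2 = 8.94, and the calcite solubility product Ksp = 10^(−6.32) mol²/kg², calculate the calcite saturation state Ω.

Ω = 1.32

α₂ = 1 / (1 + [H⁺]/K2 + [H⁺]²/(K1K2)) = 1 / (1 + 10^+1.40 + 10^-0.21)
   = 1 / (1 + 25.119 + 0.61660) = 1/26.735 = 0.03740
[CO3²⁻] = α₂ × DIC = 0.03740 × 2.30 = 0.08603 mmol/kg
Ksp = 10^(−6.32) = 4.786×10^-7
Ω = [Ca²⁺][CO3²⁻]/Ksp = (7.32×10^-3)(8.603×10^-5) / 4.786×10^-7 = 1.32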